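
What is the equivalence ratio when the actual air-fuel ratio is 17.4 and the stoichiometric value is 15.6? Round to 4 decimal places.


phi = AFR_stoich / AFR_actual
phi = 15.6 / 17.4 = 0.8966


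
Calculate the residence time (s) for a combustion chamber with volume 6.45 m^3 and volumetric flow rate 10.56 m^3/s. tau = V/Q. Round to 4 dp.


tau = V / Q_flow
tau = 6.45 / 10.56 = 0.6108 s


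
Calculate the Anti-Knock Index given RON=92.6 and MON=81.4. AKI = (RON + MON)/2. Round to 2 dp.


AKI = (RON + MON) / 2
AKI = (92.6 + 81.4) / 2
AKI = 174.0 / 2 = 87.00


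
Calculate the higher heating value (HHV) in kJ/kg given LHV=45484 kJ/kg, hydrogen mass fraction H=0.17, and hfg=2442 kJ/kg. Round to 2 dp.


HHV = LHV + hfg * 9 * H
Water addition = 2442 * 9 * 0.17 = 3736.260 kJ/kg
HHV = 45484 + 3736.260 = 49220.26 kJ/kg


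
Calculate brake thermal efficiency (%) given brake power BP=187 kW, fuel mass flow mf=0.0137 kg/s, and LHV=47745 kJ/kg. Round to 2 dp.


eta_BTE = (BP / (mf * LHV)) * 100
Denominator = 0.0137 * 47745 = 654.1065 kW
eta_BTE = (187 / 654.1065) * 100 = 28.59%


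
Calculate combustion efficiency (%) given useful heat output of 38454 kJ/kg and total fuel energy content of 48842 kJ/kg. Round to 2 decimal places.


Efficiency = (Q_useful / Q_fuel) * 100
Efficiency = (38454 / 48842) * 100
Efficiency = 0.7873 * 100 = 78.73%


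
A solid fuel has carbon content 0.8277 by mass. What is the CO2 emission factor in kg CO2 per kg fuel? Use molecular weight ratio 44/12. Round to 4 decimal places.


EF = C_frac * (M_CO2 / M_C)
EF = 0.8277 * (44/12)
EF = 0.8277 * 3.666667 = 3.0349 kg_CO2/kg_fuel


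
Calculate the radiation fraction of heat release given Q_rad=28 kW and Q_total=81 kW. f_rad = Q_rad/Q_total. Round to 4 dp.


f_rad = Q_rad / Q_total
f_rad = 28 / 81 = 0.3457


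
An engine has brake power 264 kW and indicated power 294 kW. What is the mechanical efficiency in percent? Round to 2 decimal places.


eta_mech = (BP / IP) * 100
Ratio = 264 / 294 = 0.8980
eta_mech = 0.8980 * 100 = 89.80%


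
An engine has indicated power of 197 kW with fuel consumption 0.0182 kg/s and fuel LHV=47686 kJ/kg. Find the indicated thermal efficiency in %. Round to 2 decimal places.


eta_ith = (IP / (mf * LHV)) * 100
Denominator = 0.0182 * 47686 = 867.8852 kW
eta_ith = (197 / 867.8852) * 100 = 22.70%


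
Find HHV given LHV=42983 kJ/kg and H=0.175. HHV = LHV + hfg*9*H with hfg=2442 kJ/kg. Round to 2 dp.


HHV = LHV + hfg * 9 * H
Water addition = 2442 * 9 * 0.175 = 3846.150 kJ/kg
HHV = 42983 + 3846.150 = 46829.15 kJ/kg


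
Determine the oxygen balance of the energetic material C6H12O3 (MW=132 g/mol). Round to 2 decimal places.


OB = -1600 * (2C + H/2 - O) / MW
Inner = 2*6 + 12/2 - 3 = 15.00
OB = -1600 * 15.00 / 132 = -181.82%


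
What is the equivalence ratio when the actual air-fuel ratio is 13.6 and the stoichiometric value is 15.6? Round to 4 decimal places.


phi = AFR_stoich / AFR_actual
phi = 15.6 / 13.6 = 1.1471


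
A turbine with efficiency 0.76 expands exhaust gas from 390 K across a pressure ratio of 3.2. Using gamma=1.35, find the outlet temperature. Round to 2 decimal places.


T_out = T_in * (1 - eta * (1 - PR^(-(gamma-1)/gamma)))
Exponent = -(1.35-1)/1.35 = -0.25925926
PR^exp = 3.2^(-0.25925926) = 0.73966521
Factor = 1 - 0.76*(1 - 0.73966521) = 0.80214556
T_out = 390 * 0.80214556 = 312.84 K


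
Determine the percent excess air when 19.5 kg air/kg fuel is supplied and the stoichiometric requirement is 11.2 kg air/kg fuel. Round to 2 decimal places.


Excess air = actual - stoichiometric = 19.5 - 11.2 = 8.30 kg/kg fuel
Excess air % = (excess / stoich) * 100 = (8.30 / 11.2) * 100 = 74.11%


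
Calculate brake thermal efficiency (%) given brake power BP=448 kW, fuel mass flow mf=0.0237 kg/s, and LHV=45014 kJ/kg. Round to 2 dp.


eta_BTE = (BP / (mf * LHV)) * 100
Denominator = 0.0237 * 45014 = 1066.8318 kW
eta_BTE = (448 / 1066.8318) * 100 = 41.99%


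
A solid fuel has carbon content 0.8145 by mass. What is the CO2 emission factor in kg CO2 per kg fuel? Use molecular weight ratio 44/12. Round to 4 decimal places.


EF = C_frac * (M_CO2 / M_C)
EF = 0.8145 * (44/12)
EF = 0.8145 * 3.666667 = 2.9865 kg_CO2/kg_fuel


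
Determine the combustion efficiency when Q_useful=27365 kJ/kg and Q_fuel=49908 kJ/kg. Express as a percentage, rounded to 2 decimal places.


Efficiency = (Q_useful / Q_fuel) * 100
Efficiency = (27365 / 49908) * 100
Efficiency = 0.5483 * 100 = 54.83%


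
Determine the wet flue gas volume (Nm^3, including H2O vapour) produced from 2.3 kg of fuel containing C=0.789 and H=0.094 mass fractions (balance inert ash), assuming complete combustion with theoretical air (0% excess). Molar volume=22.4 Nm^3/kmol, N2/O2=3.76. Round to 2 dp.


Per kg fuel: CO2 = (C/12 kmol)*22.4 = (0.789/12)*22.4 = 1.47280 Nm^3
Per kg fuel: H2O = (H/2 kmol)*22.4 = (0.094/2)*22.4 = 1.05280 Nm^3
O2 needed per kg fuel = C/12 + H/4 = 0.789/12 + 0.094/4 = 0.08925000 kmol
Per kg fuel: N2 = O2*3.76*22.4 = 0.08925000*3.76*22.4 = 7.51699 Nm^3
Total per kg = 1.47280 + 1.05280 + 7.51699 = 10.04259 Nm^3
Total = 10.04259 * 2.3 = 23.10 Nm^3


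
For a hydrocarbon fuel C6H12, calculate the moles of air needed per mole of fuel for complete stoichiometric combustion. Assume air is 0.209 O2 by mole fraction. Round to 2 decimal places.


Balanced combustion: C6H12 + 9 O2 -> 6 CO2 + 6 H2O
O2 needed = C + H/4 = 6 + 12/4 = 9.00 moles
Air moles = O2 / 0.209 = 9.00 / 0.209 = 43.06 moles air


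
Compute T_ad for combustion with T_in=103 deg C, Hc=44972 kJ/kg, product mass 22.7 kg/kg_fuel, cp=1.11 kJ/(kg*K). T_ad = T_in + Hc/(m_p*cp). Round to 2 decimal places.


T_ad = T_in + Hc / (m_p * cp)
Denominator = 22.7 * 1.11 = 25.1970
Temperature rise = 44972 / 25.1970 = 1784.82 K
T_ad = 103 + 1784.82 = 1887.82 deg C


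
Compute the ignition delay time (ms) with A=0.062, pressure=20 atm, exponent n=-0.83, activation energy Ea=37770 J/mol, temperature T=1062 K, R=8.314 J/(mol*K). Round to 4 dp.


tau = A * P^n * exp(Ea/(R*T))
P^n = 20^(-0.83) = 0.08320417
Ea/(R*T) = 37770/(8.314*1062) = 4.277721
exp(Ea/(R*T)) = 72.075986
tau = 0.062 * 0.08320417 * 72.075986 = 0.3718 ms


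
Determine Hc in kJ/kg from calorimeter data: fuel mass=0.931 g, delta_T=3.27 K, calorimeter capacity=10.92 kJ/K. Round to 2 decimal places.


Hc = C_cal * delta_T / m_fuel
Q_released = 10.92 * 3.27 = 35.7084 kJ
m_fuel = 0.931 g = 0.931/1000 kg = 0.000931 kg
Hc = 35.7084 / 0.000931 = 38354.89 kJ/kg


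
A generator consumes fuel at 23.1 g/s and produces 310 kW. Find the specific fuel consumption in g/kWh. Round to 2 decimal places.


SFC = (mf / BP) * 3600
Rate = 23.1 / 310 = 0.074516 g/(s*kW)
SFC = 0.074516 * 3600 = 268.26 g/kWh


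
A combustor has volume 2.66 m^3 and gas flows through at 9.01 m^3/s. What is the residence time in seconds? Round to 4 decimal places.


tau = V / Q_flow
tau = 2.66 / 9.01 = 0.2952 s


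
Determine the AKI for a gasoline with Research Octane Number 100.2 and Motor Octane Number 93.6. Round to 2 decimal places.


AKI = (RON + MON) / 2
AKI = (100.2 + 93.6) / 2
AKI = 193.8 / 2 = 96.90


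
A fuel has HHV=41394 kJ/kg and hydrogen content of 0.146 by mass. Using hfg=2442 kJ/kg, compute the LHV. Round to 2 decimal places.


LHV = HHV - hfg * 9 * H
Water correction = 2442 * 9 * 0.146 = 3208.788 kJ/kg
LHV = 41394 - 3208.788 = 38185.21 kJ/kg


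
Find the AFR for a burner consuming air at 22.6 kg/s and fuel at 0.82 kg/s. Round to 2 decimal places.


AFR = m_air / m_fuel
AFR = 22.6 / 0.82 = 27.56


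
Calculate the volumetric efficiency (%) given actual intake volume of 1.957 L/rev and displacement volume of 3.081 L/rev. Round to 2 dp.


eta_v = (V_actual / V_disp) * 100
Ratio = 1.957 / 3.081 = 0.6352
eta_v = 0.6352 * 100 = 63.52%


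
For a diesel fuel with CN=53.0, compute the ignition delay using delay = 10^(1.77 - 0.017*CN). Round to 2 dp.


delay = 10^(1.77 - 0.017*CN)
Exponent = 1.77 - 0.017*53.0 = 0.8690
delay = 10^0.8690 = 7.40 ms


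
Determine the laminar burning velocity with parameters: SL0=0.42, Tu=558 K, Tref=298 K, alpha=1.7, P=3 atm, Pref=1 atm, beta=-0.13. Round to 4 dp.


SL = SL0 * (Tu/Tref)^alpha * (P/Pref)^beta
T ratio = 558/298 = 1.87248322
(T ratio)^alpha = 1.87248322^1.7 = 2.904762
(P/Pref)^beta = 3^(-0.13) = 0.866910
SL = 0.42 * 2.904762 * 0.866910 = 1.0576 m/s


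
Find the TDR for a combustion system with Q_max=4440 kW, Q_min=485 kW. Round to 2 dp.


TDR = Q_max / Q_min
TDR = 4440 / 485 = 9.15


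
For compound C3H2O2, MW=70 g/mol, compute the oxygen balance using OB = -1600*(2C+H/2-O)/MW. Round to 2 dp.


OB = -1600 * (2C + H/2 - O) / MW
Inner = 2*3 + 2/2 - 2 = 5.00
OB = -1600 * 5.00 / 70 = -114.29%


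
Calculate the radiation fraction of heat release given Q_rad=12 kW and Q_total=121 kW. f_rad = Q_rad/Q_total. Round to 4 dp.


f_rad = Q_rad / Q_total
f_rad = 12 / 121 = 0.0992


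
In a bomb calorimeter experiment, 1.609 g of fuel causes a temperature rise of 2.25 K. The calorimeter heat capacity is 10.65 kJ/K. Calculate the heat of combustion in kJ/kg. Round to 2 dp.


Hc = C_cal * delta_T / m_fuel
Q_released = 10.65 * 2.25 = 23.9625 kJ
m_fuel = 1.609 g = 1.609/1000 kg = 0.001609 kg
Hc = 23.9625 / 0.001609 = 14892.79 kJ/kg


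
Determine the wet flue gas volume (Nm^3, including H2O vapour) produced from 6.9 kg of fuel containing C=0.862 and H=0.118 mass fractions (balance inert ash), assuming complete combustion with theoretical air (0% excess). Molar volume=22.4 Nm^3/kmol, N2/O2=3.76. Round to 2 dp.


Per kg fuel: CO2 = (C/12 kmol)*22.4 = (0.862/12)*22.4 = 1.60907 Nm^3
Per kg fuel: H2O = (H/2 kmol)*22.4 = (0.118/2)*22.4 = 1.32160 Nm^3
O2 needed per kg fuel = C/12 + H/4 = 0.862/12 + 0.118/4 = 0.10133333 kmol
Per kg fuel: N2 = O2*3.76*22.4 = 0.10133333*3.76*22.4 = 8.53470 Nm^3
Total per kg = 1.60907 + 1.32160 + 8.53470 = 11.46537 Nm^3
Total = 11.46537 * 6.9 = 79.11 Nm^3


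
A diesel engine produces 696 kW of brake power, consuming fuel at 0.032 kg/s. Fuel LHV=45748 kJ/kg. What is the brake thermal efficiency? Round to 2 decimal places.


eta_BTE = (BP / (mf * LHV)) * 100
Denominator = 0.032 * 45748 = 1463.9360 kW
eta_BTE = (696 / 1463.9360) * 100 = 47.54%


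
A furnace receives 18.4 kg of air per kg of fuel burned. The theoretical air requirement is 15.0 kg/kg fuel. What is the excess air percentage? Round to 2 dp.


Excess air = actual - stoichiometric = 18.4 - 15.0 = 3.40 kg/kg fuel
Excess air % = (excess / stoich) * 100 = (3.40 / 15.0) * 100 = 22.67%


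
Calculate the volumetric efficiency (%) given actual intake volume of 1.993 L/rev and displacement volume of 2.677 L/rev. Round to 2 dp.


eta_v = (V_actual / V_disp) * 100
Ratio = 1.993 / 2.677 = 0.7445
eta_v = 0.7445 * 100 = 74.45%


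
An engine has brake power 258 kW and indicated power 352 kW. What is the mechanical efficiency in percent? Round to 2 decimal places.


eta_mech = (BP / IP) * 100
Ratio = 258 / 352 = 0.7330
eta_mech = 0.7330 * 100 = 73.30%


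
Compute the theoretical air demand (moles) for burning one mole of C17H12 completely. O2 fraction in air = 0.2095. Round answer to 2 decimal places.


Balanced combustion: C17H12 + 20 O2 -> 17 CO2 + 6 H2O
O2 needed = C + H/4 = 17 + 12/4 = 20.00 moles
Air moles = O2 / 0.2095 = 20.00 / 0.2095 = 95.47 moles air


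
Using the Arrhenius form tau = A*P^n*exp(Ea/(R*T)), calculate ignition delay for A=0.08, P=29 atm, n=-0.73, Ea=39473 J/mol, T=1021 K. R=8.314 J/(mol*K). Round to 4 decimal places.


tau = A * P^n * exp(Ea/(R*T))
P^n = 29^(-0.73) = 0.08559521
Ea/(R*T) = 39473/(8.314*1021) = 4.650122
exp(Ea/(R*T)) = 104.597774
tau = 0.08 * 0.08559521 * 104.597774 = 0.7162 ms


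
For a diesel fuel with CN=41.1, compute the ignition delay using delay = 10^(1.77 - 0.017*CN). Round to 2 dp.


delay = 10^(1.77 - 0.017*CN)
Exponent = 1.77 - 0.017*41.1 = 1.0713
delay = 10^1.0713 = 11.78 ms


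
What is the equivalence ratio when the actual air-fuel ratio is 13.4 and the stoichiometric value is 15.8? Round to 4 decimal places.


phi = AFR_stoich / AFR_actual
phi = 15.8 / 13.4 = 1.1791


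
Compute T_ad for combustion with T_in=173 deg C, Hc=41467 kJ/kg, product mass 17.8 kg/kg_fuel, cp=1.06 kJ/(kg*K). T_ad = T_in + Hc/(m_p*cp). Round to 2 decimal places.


T_ad = T_in + Hc / (m_p * cp)
Denominator = 17.8 * 1.06 = 18.8680
Temperature rise = 41467 / 18.8680 = 2197.74 K
T_ad = 173 + 2197.74 = 2370.74 deg C


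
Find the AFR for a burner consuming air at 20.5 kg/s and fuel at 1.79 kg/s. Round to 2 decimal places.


AFR = m_air / m_fuel
AFR = 20.5 / 1.79 = 11.45


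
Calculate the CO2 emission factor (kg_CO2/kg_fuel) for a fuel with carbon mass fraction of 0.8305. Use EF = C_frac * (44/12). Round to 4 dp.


EF = C_frac * (M_CO2 / M_C)
EF = 0.8305 * (44/12)
EF = 0.8305 * 3.666667 = 3.0452 kg_CO2/kg_fuel


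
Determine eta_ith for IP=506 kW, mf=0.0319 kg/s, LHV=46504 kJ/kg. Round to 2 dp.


eta_ith = (IP / (mf * LHV)) * 100
Denominator = 0.0319 * 46504 = 1483.4776 kW
eta_ith = (506 / 1483.4776) * 100 = 34.11%


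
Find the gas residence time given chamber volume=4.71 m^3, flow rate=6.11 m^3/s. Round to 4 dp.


tau = V / Q_flow
tau = 4.71 / 6.11 = 0.7709 s


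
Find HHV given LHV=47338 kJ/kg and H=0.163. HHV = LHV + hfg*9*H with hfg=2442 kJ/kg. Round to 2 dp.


HHV = LHV + hfg * 9 * H
Water addition = 2442 * 9 * 0.163 = 3582.414 kJ/kg
HHV = 47338 + 3582.414 = 50920.41 kJ/kg


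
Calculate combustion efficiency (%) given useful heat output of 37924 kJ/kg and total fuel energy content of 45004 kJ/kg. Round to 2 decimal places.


Efficiency = (Q_useful / Q_fuel) * 100
Efficiency = (37924 / 45004) * 100
Efficiency = 0.8427 * 100 = 84.27%


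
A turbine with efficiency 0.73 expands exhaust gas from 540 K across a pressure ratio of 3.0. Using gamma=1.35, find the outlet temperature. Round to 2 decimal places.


T_out = T_in * (1 - eta * (1 - PR^(-(gamma-1)/gamma)))
Exponent = -(1.35-1)/1.35 = -0.25925926
PR^exp = 3.0^(-0.25925926) = 0.75214556
Factor = 1 - 0.73*(1 - 0.75214556) = 0.81906626
T_out = 540 * 0.81906626 = 442.30 K


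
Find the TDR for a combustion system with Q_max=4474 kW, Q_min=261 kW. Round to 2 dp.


TDR = Q_max / Q_min
TDR = 4474 / 261 = 17.14


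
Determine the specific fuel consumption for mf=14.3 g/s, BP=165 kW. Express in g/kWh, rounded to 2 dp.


SFC = (mf / BP) * 3600
Rate = 14.3 / 165 = 0.086667 g/(s*kW)
SFC = 0.086667 * 3600 = 312.00 g/kWh


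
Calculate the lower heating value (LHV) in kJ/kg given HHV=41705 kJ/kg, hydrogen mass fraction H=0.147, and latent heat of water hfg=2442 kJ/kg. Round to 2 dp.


LHV = HHV - hfg * 9 * H
Water correction = 2442 * 9 * 0.147 = 3230.766 kJ/kg
LHV = 41705 - 3230.766 = 38474.23 kJ/kg


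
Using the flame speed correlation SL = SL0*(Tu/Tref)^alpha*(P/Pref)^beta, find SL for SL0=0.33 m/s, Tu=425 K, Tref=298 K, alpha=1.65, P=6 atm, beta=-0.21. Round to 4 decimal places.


SL = SL0 * (Tu/Tref)^alpha * (P/Pref)^beta
T ratio = 425/298 = 1.42617450
(T ratio)^alpha = 1.42617450^1.65 = 1.796325
(P/Pref)^beta = 6^(-0.21) = 0.686417
SL = 0.33 * 1.796325 * 0.686417 = 0.4069 m/s


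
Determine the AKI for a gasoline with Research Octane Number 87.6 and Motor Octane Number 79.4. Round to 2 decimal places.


AKI = (RON + MON) / 2
AKI = (87.6 + 79.4) / 2
AKI = 167.0 / 2 = 83.50


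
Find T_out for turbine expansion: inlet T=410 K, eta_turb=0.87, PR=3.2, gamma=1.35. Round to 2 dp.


T_out = T_in * (1 - eta * (1 - PR^(-(gamma-1)/gamma)))
Exponent = -(1.35-1)/1.35 = -0.25925926
PR^exp = 3.2^(-0.25925926) = 0.73966521
Factor = 1 - 0.87*(1 - 0.73966521) = 0.77350873
T_out = 410 * 0.77350873 = 317.14 K


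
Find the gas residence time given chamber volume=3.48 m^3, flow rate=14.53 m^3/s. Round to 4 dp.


tau = V / Q_flow
tau = 3.48 / 14.53 = 0.2395 s


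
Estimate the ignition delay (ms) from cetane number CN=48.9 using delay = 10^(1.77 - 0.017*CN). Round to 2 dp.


delay = 10^(1.77 - 0.017*CN)
Exponent = 1.77 - 0.017*48.9 = 0.9387
delay = 10^0.9387 = 8.68 ms


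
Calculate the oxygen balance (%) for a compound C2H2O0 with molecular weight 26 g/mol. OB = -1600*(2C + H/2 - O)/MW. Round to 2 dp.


OB = -1600 * (2C + H/2 - O) / MW
Inner = 2*2 + 2/2 - 0 = 5.00
OB = -1600 * 5.00 / 26 = -307.69%


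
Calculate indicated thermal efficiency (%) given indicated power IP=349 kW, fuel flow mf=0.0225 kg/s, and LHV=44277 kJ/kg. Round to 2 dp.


eta_ith = (IP / (mf * LHV)) * 100
Denominator = 0.0225 * 44277 = 996.2325 kW
eta_ith = (349 / 996.2325) * 100 = 35.03%


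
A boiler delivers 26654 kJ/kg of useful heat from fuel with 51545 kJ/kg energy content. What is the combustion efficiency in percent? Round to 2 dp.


Efficiency = (Q_useful / Q_fuel) * 100
Efficiency = (26654 / 51545) * 100
Efficiency = 0.5171 * 100 = 51.71%


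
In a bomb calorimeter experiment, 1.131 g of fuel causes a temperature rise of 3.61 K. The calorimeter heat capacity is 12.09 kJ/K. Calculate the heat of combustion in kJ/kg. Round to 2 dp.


Hc = C_cal * delta_T / m_fuel
Q_released = 12.09 * 3.61 = 43.6449 kJ
m_fuel = 1.131 g = 1.131/1000 kg = 0.001131 kg
Hc = 43.6449 / 0.001131 = 38589.66 kJ/kg


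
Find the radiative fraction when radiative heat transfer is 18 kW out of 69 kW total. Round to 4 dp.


f_rad = Q_rad / Q_total
f_rad = 18 / 69 = 0.2609


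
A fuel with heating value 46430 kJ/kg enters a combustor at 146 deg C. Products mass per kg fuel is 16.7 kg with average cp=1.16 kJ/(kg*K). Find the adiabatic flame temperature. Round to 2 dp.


T_ad = T_in + Hc / (m_p * cp)
Denominator = 16.7 * 1.16 = 19.3720
Temperature rise = 46430 / 19.3720 = 2396.76 K
T_ad = 146 + 2396.76 = 2542.76 deg C


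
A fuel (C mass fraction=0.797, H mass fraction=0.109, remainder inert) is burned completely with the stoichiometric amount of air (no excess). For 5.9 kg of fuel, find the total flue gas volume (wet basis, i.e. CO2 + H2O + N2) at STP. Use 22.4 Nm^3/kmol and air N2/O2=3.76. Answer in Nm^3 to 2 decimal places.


Per kg fuel: CO2 = (C/12 kmol)*22.4 = (0.797/12)*22.4 = 1.48773 Nm^3
Per kg fuel: H2O = (H/2 kmol)*22.4 = (0.109/2)*22.4 = 1.22080 Nm^3
O2 needed per kg fuel = C/12 + H/4 = 0.797/12 + 0.109/4 = 0.09366667 kmol
Per kg fuel: N2 = O2*3.76*22.4 = 0.09366667*3.76*22.4 = 7.88898 Nm^3
Total per kg = 1.48773 + 1.22080 + 7.88898 = 10.59751 Nm^3
Total = 10.59751 * 5.9 = 62.53 Nm^3


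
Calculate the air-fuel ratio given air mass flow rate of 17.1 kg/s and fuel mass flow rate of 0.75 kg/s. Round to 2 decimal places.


AFR = m_air / m_fuel
AFR = 17.1 / 0.75 = 22.80


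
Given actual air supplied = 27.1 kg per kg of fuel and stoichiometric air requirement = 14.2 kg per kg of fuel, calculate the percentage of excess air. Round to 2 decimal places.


Excess air = actual - stoichiometric = 27.1 - 14.2 = 12.90 kg/kg fuel
Excess air % = (excess / stoich) * 100 = (12.90 / 14.2) * 100 = 90.85%


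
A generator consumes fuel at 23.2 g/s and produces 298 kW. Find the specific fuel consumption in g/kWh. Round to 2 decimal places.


SFC = (mf / BP) * 3600
Rate = 23.2 / 298 = 0.077852 g/(s*kW)
SFC = 0.077852 * 3600 = 280.27 g/kWh


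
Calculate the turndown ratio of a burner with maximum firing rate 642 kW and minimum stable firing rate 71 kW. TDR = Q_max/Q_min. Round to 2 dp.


TDR = Q_max / Q_min
TDR = 642 / 71 = 9.04


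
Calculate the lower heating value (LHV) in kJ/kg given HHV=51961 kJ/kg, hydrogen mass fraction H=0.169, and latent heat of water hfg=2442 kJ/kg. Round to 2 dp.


LHV = HHV - hfg * 9 * H
Water correction = 2442 * 9 * 0.169 = 3714.282 kJ/kg
LHV = 51961 - 3714.282 = 48246.72 kJ/kg


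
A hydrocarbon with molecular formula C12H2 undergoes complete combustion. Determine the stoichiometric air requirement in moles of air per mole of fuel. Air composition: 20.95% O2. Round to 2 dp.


Balanced combustion: C12H2 + 12.5 O2 -> 12 CO2 + 1 H2O
O2 needed = C + H/4 = 12 + 2/4 = 12.50 moles
Air moles = O2 / 0.2095 = 12.50 / 0.2095 = 59.67 moles air


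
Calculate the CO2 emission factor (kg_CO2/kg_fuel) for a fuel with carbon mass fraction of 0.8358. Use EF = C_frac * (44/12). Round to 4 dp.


EF = C_frac * (M_CO2 / M_C)
EF = 0.8358 * (44/12)
EF = 0.8358 * 3.666667 = 3.0646 kg_CO2/kg_fuel


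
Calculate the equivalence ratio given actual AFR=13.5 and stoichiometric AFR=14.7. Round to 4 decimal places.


phi = AFR_stoich / AFR_actual
phi = 14.7 / 13.5 = 1.0889


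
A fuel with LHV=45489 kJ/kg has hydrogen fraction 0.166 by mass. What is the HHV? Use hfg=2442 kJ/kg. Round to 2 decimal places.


HHV = LHV + hfg * 9 * H
Water addition = 2442 * 9 * 0.166 = 3648.348 kJ/kg
HHV = 45489 + 3648.348 = 49137.35 kJ/kg


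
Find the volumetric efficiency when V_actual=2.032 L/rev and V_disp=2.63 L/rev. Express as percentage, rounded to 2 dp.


eta_v = (V_actual / V_disp) * 100
Ratio = 2.032 / 2.63 = 0.7726
eta_v = 0.7726 * 100 = 77.26%


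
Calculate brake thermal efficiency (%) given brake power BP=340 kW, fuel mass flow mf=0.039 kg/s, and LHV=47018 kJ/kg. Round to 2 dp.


eta_BTE = (BP / (mf * LHV)) * 100
Denominator = 0.039 * 47018 = 1833.7020 kW
eta_BTE = (340 / 1833.7020) * 100 = 18.54%


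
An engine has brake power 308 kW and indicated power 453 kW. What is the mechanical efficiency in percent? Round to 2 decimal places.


eta_mech = (BP / IP) * 100
Ratio = 308 / 453 = 0.6799
eta_mech = 0.6799 * 100 = 67.99%


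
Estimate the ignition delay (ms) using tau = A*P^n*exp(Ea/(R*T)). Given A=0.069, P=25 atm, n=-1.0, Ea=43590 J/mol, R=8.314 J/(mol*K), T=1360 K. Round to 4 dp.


tau = A * P^n * exp(Ea/(R*T))
P^n = 25^(-1.0) = 0.04000000
Ea/(R*T) = 43590/(8.314*1360) = 3.855120
exp(Ea/(R*T)) = 47.234301
tau = 0.069 * 0.04000000 * 47.234301 = 0.1304 ms


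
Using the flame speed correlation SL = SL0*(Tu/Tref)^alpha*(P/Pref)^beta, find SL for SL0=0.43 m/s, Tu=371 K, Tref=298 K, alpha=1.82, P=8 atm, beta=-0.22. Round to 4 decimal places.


SL = SL0 * (Tu/Tref)^alpha * (P/Pref)^beta
T ratio = 371/298 = 1.24496644
(T ratio)^alpha = 1.24496644^1.82 = 1.490002
(P/Pref)^beta = 8^(-0.22) = 0.632878
SL = 0.43 * 1.490002 * 0.632878 = 0.4055 m/s


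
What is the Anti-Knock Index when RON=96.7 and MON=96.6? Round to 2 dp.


AKI = (RON + MON) / 2
AKI = (96.7 + 96.6) / 2
AKI = 193.3 / 2 = 96.65


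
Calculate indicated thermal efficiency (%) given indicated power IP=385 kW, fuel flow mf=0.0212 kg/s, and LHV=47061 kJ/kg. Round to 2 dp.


eta_ith = (IP / (mf * LHV)) * 100
Denominator = 0.0212 * 47061 = 997.6932 kW
eta_ith = (385 / 997.6932) * 100 = 38.59%


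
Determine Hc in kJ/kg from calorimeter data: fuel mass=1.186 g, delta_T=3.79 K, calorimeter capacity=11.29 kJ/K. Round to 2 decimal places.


Hc = C_cal * delta_T / m_fuel
Q_released = 11.29 * 3.79 = 42.7891 kJ
m_fuel = 1.186 g = 1.186/1000 kg = 0.001186 kg
Hc = 42.7891 / 0.001186 = 36078.50 kJ/kg


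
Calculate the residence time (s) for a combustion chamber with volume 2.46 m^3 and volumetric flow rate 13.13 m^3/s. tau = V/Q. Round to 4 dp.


tau = V / Q_flow
tau = 2.46 / 13.13 = 0.1874 s


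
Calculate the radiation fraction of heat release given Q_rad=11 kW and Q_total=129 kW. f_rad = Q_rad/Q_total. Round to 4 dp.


f_rad = Q_rad / Q_total
f_rad = 11 / 129 = 0.0853


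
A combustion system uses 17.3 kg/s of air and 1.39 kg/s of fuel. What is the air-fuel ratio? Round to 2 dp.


AFR = m_air / m_fuel
AFR = 17.3 / 1.39 = 12.45


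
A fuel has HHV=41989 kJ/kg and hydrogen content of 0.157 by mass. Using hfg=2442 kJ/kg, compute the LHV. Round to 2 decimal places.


LHV = HHV - hfg * 9 * H
Water correction = 2442 * 9 * 0.157 = 3450.546 kJ/kg
LHV = 41989 - 3450.546 = 38538.45 kJ/kg


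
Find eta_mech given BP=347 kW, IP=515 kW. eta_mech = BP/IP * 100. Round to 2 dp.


eta_mech = (BP / IP) * 100
Ratio = 347 / 515 = 0.6738
eta_mech = 0.6738 * 100 = 67.38%


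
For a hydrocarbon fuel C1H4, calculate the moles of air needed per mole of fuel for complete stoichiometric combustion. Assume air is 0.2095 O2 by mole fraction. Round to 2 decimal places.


Balanced combustion: C1H4 + 2 O2 -> 1 CO2 + 2 H2O
O2 needed = C + H/4 = 1 + 4/4 = 2.00 moles
Air moles = O2 / 0.2095 = 2.00 / 0.2095 = 9.55 moles air


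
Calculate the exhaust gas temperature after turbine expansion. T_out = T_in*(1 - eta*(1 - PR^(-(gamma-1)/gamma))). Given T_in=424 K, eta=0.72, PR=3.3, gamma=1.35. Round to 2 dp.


T_out = T_in * (1 - eta * (1 - PR^(-(gamma-1)/gamma)))
Exponent = -(1.35-1)/1.35 = -0.25925926
PR^exp = 3.3^(-0.25925926) = 0.73378775
Factor = 1 - 0.72*(1 - 0.73378775) = 0.80832718
T_out = 424 * 0.80832718 = 342.73 K


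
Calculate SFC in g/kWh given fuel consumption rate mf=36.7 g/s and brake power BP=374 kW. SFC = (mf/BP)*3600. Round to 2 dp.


SFC = (mf / BP) * 3600
Rate = 36.7 / 374 = 0.098128 g/(s*kW)
SFC = 0.098128 * 3600 = 353.26 g/kWh


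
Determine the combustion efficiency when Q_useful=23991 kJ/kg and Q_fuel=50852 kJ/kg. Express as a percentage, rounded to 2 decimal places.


Efficiency = (Q_useful / Q_fuel) * 100
Efficiency = (23991 / 50852) * 100
Efficiency = 0.4718 * 100 = 47.18%


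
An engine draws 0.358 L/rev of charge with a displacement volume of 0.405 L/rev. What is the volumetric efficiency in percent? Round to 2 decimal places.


eta_v = (V_actual / V_disp) * 100
Ratio = 0.358 / 0.405 = 0.8840
eta_v = 0.8840 * 100 = 88.40%


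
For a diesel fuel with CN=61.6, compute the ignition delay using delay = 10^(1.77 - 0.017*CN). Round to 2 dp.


delay = 10^(1.77 - 0.017*CN)
Exponent = 1.77 - 0.017*61.6 = 0.7228
delay = 10^0.7228 = 5.28 ms


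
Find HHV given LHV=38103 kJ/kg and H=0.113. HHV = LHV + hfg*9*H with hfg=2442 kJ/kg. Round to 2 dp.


HHV = LHV + hfg * 9 * H
Water addition = 2442 * 9 * 0.113 = 2483.514 kJ/kg
HHV = 38103 + 2483.514 = 40586.51 kJ/kg


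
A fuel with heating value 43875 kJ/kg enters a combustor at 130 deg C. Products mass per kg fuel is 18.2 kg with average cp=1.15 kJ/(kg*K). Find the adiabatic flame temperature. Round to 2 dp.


T_ad = T_in + Hc / (m_p * cp)
Denominator = 18.2 * 1.15 = 20.9300
Temperature rise = 43875 / 20.9300 = 2096.27 K
T_ad = 130 + 2096.27 = 2226.27 deg C


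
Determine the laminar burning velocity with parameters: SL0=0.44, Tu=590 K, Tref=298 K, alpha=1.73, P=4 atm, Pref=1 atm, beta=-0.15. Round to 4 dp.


SL = SL0 * (Tu/Tref)^alpha * (P/Pref)^beta
T ratio = 590/298 = 1.97986577
(T ratio)^alpha = 1.97986577^1.73 = 3.259717
(P/Pref)^beta = 4^(-0.15) = 0.812252
SL = 0.44 * 3.259717 * 0.812252 = 1.1650 m/s


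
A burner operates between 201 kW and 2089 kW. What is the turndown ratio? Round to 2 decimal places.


TDR = Q_max / Q_min
TDR = 2089 / 201 = 10.39


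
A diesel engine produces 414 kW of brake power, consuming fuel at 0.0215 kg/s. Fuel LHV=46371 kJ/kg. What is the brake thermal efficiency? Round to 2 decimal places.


eta_BTE = (BP / (mf * LHV)) * 100
Denominator = 0.0215 * 46371 = 996.9765 kW
eta_BTE = (414 / 996.9765) * 100 = 41.53%


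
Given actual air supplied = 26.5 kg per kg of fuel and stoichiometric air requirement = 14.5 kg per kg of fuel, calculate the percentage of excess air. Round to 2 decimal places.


Excess air = actual - stoichiometric = 26.5 - 14.5 = 12.00 kg/kg fuel
Excess air % = (excess / stoich) * 100 = (12.00 / 14.5) * 100 = 82.76%


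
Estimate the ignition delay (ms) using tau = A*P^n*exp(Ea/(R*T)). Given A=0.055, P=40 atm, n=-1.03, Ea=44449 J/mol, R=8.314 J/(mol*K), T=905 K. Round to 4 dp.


tau = A * P^n * exp(Ea/(R*T))
P^n = 40^(-1.03) = 0.02238093
Ea/(R*T) = 44449/(8.314*905) = 5.907495
exp(Ea/(R*T)) = 367.783866
tau = 0.055 * 0.02238093 * 367.783866 = 0.4527 ms


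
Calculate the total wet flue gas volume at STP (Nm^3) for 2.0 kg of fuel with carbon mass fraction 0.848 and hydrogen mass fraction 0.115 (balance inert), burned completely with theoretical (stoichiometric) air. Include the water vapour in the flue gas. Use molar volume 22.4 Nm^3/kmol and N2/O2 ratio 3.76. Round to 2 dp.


Per kg fuel: CO2 = (C/12 kmol)*22.4 = (0.848/12)*22.4 = 1.58293 Nm^3
Per kg fuel: H2O = (H/2 kmol)*22.4 = (0.115/2)*22.4 = 1.28800 Nm^3
O2 needed per kg fuel = C/12 + H/4 = 0.848/12 + 0.115/4 = 0.09941667 kmol
Per kg fuel: N2 = O2*3.76*22.4 = 0.09941667*3.76*22.4 = 8.37327 Nm^3
Total per kg = 1.58293 + 1.28800 + 8.37327 = 11.24420 Nm^3
Total = 11.24420 * 2.0 = 22.49 Nm^3


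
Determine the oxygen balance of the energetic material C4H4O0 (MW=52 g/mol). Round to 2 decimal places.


OB = -1600 * (2C + H/2 - O) / MW
Inner = 2*4 + 4/2 - 0 = 10.00
OB = -1600 * 10.00 / 52 = -307.69%


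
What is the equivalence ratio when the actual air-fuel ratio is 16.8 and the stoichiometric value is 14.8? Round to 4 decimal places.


phi = AFR_stoich / AFR_actual
phi = 14.8 / 16.8 = 0.8810


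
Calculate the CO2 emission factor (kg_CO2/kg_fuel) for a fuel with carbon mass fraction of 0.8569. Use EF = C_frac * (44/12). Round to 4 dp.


EF = C_frac * (M_CO2 / M_C)
EF = 0.8569 * (44/12)
EF = 0.8569 * 3.666667 = 3.1420 kg_CO2/kg_fuel


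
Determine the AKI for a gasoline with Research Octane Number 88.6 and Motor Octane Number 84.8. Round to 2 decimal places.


AKI = (RON + MON) / 2
AKI = (88.6 + 84.8) / 2
AKI = 173.4 / 2 = 86.70


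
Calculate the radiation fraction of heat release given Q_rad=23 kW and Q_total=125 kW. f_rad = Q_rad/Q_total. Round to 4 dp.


f_rad = Q_rad / Q_total
f_rad = 23 / 125 = 0.1840


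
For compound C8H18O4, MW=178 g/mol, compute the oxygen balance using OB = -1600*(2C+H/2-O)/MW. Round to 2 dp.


OB = -1600 * (2C + H/2 - O) / MW
Inner = 2*8 + 18/2 - 4 = 21.00
OB = -1600 * 21.00 / 178 = -188.76%


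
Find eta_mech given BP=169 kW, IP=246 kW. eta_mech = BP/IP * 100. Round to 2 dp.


eta_mech = (BP / IP) * 100
Ratio = 169 / 246 = 0.6870
eta_mech = 0.6870 * 100 = 68.70%


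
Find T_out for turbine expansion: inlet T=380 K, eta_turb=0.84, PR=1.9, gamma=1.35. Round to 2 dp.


T_out = T_in * (1 - eta * (1 - PR^(-(gamma-1)/gamma)))
Exponent = -(1.35-1)/1.35 = -0.25925926
PR^exp = 1.9^(-0.25925926) = 0.84670193
Factor = 1 - 0.84*(1 - 0.84670193) = 0.87122962
T_out = 380 * 0.87122962 = 331.07 K


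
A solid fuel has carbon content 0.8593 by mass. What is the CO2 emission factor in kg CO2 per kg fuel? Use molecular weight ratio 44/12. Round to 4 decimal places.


EF = C_frac * (M_CO2 / M_C)
EF = 0.8593 * (44/12)
EF = 0.8593 * 3.666667 = 3.1508 kg_CO2/kg_fuel


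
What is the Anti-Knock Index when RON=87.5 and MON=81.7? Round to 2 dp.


AKI = (RON + MON) / 2
AKI = (87.5 + 81.7) / 2
AKI = 169.2 / 2 = 84.60


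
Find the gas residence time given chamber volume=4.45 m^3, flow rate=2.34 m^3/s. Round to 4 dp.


tau = V / Q_flow
tau = 4.45 / 2.34 = 1.9017 s


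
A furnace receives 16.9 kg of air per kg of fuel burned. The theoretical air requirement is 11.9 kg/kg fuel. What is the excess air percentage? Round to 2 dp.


Excess air = actual - stoichiometric = 16.9 - 11.9 = 5.00 kg/kg fuel
Excess air % = (excess / stoich) * 100 = (5.00 / 11.9) * 100 = 42.02%


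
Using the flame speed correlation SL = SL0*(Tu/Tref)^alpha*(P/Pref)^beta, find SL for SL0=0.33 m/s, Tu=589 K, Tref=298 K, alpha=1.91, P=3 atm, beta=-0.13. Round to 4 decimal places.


SL = SL0 * (Tu/Tref)^alpha * (P/Pref)^beta
T ratio = 589/298 = 1.97651007
(T ratio)^alpha = 1.97651007^1.91 = 3.674237
(P/Pref)^beta = 3^(-0.13) = 0.866910
SL = 0.33 * 3.674237 * 0.866910 = 1.0511 m/s


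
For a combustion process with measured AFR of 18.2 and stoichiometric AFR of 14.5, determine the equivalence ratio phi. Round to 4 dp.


phi = AFR_stoich / AFR_actual
phi = 14.5 / 18.2 = 0.7967


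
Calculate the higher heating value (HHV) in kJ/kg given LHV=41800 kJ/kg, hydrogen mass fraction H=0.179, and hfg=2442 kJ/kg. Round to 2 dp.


HHV = LHV + hfg * 9 * H
Water addition = 2442 * 9 * 0.179 = 3934.062 kJ/kg
HHV = 41800 + 3934.062 = 45734.06 kJ/kg


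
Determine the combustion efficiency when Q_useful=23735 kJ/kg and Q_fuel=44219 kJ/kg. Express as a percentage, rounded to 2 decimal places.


Efficiency = (Q_useful / Q_fuel) * 100
Efficiency = (23735 / 44219) * 100
Efficiency = 0.5368 * 100 = 53.68%


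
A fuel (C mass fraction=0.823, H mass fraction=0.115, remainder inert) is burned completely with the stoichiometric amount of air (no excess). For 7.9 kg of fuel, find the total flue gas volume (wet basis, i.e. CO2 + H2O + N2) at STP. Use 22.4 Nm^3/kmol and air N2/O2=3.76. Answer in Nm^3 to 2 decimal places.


Per kg fuel: CO2 = (C/12 kmol)*22.4 = (0.823/12)*22.4 = 1.53627 Nm^3
Per kg fuel: H2O = (H/2 kmol)*22.4 = (0.115/2)*22.4 = 1.28800 Nm^3
O2 needed per kg fuel = C/12 + H/4 = 0.823/12 + 0.115/4 = 0.09733333 kmol
Per kg fuel: N2 = O2*3.76*22.4 = 0.09733333*3.76*22.4 = 8.19780 Nm^3
Total per kg = 1.53627 + 1.28800 + 8.19780 = 11.02207 Nm^3
Total = 11.02207 * 7.9 = 87.07 Nm^3


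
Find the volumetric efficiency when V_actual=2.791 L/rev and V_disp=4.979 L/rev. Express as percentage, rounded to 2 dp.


eta_v = (V_actual / V_disp) * 100
Ratio = 2.791 / 4.979 = 0.5606
eta_v = 0.5606 * 100 = 56.06%


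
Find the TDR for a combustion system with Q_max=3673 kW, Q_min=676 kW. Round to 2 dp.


TDR = Q_max / Q_min
TDR = 3673 / 676 = 5.43


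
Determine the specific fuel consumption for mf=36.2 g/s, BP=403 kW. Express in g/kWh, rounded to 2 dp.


SFC = (mf / BP) * 3600
Rate = 36.2 / 403 = 0.089826 g/(s*kW)
SFC = 0.089826 * 3600 = 323.37 g/kWh


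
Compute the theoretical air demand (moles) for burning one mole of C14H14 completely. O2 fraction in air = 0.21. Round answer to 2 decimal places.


Balanced combustion: C14H14 + 17.5 O2 -> 14 CO2 + 7 H2O
O2 needed = C + H/4 = 14 + 14/4 = 17.50 moles
Air moles = O2 / 0.21 = 17.50 / 0.21 = 83.33 moles air


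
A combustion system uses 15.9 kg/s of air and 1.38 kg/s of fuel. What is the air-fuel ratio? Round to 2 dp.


AFR = m_air / m_fuel
AFR = 15.9 / 1.38 = 11.52


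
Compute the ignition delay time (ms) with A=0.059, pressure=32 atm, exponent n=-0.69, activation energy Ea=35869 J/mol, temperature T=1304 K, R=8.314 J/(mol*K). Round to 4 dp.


tau = A * P^n * exp(Ea/(R*T))
P^n = 32^(-0.69) = 0.09150536
Ea/(R*T) = 35869/(8.314*1304) = 3.308504
exp(Ea/(R*T)) = 27.344187
tau = 0.059 * 0.09150536 * 27.344187 = 0.1476 ms


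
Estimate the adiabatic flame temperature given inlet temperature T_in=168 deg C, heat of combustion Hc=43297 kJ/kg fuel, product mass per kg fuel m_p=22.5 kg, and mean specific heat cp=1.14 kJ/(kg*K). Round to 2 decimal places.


T_ad = T_in + Hc / (m_p * cp)
Denominator = 22.5 * 1.14 = 25.6500
Temperature rise = 43297 / 25.6500 = 1687.99 K
T_ad = 168 + 1687.99 = 1855.99 deg C


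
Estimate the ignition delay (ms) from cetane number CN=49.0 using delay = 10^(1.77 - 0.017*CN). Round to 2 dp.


delay = 10^(1.77 - 0.017*CN)
Exponent = 1.77 - 0.017*49.0 = 0.9370
delay = 10^0.9370 = 8.65 ms


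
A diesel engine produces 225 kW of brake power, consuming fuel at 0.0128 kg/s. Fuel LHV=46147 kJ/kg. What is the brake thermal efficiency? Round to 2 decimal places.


eta_BTE = (BP / (mf * LHV)) * 100
Denominator = 0.0128 * 46147 = 590.6816 kW
eta_BTE = (225 / 590.6816) * 100 = 38.09%


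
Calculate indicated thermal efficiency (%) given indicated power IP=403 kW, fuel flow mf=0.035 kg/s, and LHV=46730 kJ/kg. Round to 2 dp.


eta_ith = (IP / (mf * LHV)) * 100
Denominator = 0.035 * 46730 = 1635.5500 kW
eta_ith = (403 / 1635.5500) * 100 = 24.64%


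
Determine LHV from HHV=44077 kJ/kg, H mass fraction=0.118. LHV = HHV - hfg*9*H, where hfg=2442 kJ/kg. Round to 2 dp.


LHV = HHV - hfg * 9 * H
Water correction = 2442 * 9 * 0.118 = 2593.404 kJ/kg
LHV = 44077 - 2593.404 = 41483.60 kJ/kg


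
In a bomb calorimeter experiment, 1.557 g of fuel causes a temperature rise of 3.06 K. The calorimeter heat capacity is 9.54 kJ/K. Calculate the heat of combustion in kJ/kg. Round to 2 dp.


Hc = C_cal * delta_T / m_fuel
Q_released = 9.54 * 3.06 = 29.1924 kJ
m_fuel = 1.557 g = 1.557/1000 kg = 0.001557 kg
Hc = 29.1924 / 0.001557 = 18749.13 kJ/kg


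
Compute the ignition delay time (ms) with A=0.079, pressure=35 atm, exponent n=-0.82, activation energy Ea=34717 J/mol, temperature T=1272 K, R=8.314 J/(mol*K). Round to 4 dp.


tau = A * P^n * exp(Ea/(R*T))
P^n = 35^(-0.82) = 0.05418314
Ea/(R*T) = 34717/(8.314*1272) = 3.282805
exp(Ea/(R*T)) = 26.650417
tau = 0.079 * 0.05418314 * 26.650417 = 0.1141 ms


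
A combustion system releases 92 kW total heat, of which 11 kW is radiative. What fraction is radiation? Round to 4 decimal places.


f_rad = Q_rad / Q_total
f_rad = 11 / 92 = 0.1196


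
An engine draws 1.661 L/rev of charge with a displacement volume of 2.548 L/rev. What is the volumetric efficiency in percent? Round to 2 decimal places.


eta_v = (V_actual / V_disp) * 100
Ratio = 1.661 / 2.548 = 0.6519
eta_v = 0.6519 * 100 = 65.19%


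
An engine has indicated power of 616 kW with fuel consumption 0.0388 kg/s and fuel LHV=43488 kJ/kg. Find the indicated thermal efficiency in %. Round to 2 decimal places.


eta_ith = (IP / (mf * LHV)) * 100
Denominator = 0.0388 * 43488 = 1687.3344 kW
eta_ith = (616 / 1687.3344) * 100 = 36.51%


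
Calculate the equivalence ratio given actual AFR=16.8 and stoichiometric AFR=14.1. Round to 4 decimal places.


phi = AFR_stoich / AFR_actual
phi = 14.1 / 16.8 = 0.8393


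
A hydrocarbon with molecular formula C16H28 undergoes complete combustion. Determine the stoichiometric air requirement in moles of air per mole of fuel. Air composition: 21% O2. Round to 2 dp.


Balanced combustion: C16H28 + 23 O2 -> 16 CO2 + 14 H2O
O2 needed = C + H/4 = 16 + 28/4 = 23.00 moles
Air moles = O2 / 0.21 = 23.00 / 0.21 = 109.52 moles air


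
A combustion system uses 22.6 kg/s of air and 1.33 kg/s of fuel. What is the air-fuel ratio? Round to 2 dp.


AFR = m_air / m_fuel
AFR = 22.6 / 1.33 = 16.99


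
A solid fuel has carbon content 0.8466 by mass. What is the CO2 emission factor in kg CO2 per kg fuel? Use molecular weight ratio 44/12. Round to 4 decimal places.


EF = C_frac * (M_CO2 / M_C)
EF = 0.8466 * (44/12)
EF = 0.8466 * 3.666667 = 3.1042 kg_CO2/kg_fuel


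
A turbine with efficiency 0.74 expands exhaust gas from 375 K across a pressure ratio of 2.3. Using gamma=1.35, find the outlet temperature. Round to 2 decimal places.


T_out = T_in * (1 - eta * (1 - PR^(-(gamma-1)/gamma)))
Exponent = -(1.35-1)/1.35 = -0.25925926
PR^exp = 2.3^(-0.25925926) = 0.80578413
Factor = 1 - 0.74*(1 - 0.80578413) = 0.85628026
T_out = 375 * 0.85628026 = 321.11 K


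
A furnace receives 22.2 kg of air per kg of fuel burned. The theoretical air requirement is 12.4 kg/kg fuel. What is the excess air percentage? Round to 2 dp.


Excess air = actual - stoichiometric = 22.2 - 12.4 = 9.80 kg/kg fuel
Excess air % = (excess / stoich) * 100 = (9.80 / 12.4) * 100 = 79.03%


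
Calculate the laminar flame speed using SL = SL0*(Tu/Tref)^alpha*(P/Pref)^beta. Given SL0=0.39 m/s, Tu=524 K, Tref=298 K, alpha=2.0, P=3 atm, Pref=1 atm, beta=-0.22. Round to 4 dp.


SL = SL0 * (Tu/Tref)^alpha * (P/Pref)^beta
T ratio = 524/298 = 1.75838926
(T ratio)^alpha = 1.75838926^2.0 = 3.091933
(P/Pref)^beta = 3^(-0.22) = 0.785296
SL = 0.39 * 3.091933 * 0.785296 = 0.9470 m/s


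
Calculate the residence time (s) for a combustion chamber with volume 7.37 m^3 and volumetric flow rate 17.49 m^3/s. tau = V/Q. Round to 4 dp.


tau = V / Q_flow
tau = 7.37 / 17.49 = 0.4214 s


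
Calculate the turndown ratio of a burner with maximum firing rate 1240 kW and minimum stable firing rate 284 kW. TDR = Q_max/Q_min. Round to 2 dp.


TDR = Q_max / Q_min
TDR = 1240 / 284 = 4.37
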